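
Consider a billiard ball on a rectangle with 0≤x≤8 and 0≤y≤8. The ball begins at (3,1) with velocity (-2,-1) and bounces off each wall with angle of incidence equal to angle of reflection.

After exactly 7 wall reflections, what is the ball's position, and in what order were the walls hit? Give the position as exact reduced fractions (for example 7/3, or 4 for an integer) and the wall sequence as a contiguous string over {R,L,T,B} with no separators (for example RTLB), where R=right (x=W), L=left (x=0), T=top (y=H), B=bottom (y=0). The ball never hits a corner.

1. t=1 → B at (1,0); v=(-2,1)
2. t=1/2 → L at (0,1/2); v=(2,1)
3. t=4 → R at (8,9/2); v=(-2,1)
4. t=7/2 → T at (1,8); v=(-2,-1)
5. t=1/2 → L at (0,15/2); v=(2,-1)
6. t=4 → R at (8,7/2); v=(-2,-1)
7. t=7/2 → B at (1,0); v=(-2,1)

Final position: (1,0)
Wall sequence: BLRTLRB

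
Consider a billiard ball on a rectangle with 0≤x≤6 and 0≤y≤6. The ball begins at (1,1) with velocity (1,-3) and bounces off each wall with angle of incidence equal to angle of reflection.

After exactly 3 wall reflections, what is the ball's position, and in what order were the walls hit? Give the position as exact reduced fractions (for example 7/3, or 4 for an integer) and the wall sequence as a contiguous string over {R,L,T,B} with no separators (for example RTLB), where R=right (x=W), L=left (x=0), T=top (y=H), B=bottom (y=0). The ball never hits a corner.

Final position: (16/3,0)
Wall sequence: BTB

1. t=1/3 → B at (4/3,0); v=(1,3)
2. t=2 → T at (10/3,6); v=(1,-3)
3. t=2 → B at (16/3,0); v=(1,3)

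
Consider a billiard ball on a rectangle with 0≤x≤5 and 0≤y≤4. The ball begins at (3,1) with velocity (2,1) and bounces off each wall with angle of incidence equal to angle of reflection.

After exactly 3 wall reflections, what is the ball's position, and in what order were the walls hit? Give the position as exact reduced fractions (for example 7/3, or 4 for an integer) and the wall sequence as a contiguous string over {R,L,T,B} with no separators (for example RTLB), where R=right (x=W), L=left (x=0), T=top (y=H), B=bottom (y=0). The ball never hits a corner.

1. t=1 → R at (5,2); v=(-2,1)
2. t=2 → T at (1,4); v=(-2,-1)
3. t=1/2 → L at (0,7/2); v=(2,-1)

Final position: (0,7/2)
Wall sequence: RTL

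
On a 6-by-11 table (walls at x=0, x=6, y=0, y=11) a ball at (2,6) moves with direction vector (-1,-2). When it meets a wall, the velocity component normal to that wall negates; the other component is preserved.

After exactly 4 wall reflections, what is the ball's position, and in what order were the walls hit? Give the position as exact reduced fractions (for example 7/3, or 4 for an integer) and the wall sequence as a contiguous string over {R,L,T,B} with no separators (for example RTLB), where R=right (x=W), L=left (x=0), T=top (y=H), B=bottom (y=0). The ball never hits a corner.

1. t=2 → L at (0,2); v=(1,-2)
2. t=1 → B at (1,0); v=(1,2)
3. t=5 → R at (6,10); v=(-1,2)
4. t=1/2 → T at (11/2,11); v=(-1,-2)

Final position: (11/2,11)
Wall sequence: LBRT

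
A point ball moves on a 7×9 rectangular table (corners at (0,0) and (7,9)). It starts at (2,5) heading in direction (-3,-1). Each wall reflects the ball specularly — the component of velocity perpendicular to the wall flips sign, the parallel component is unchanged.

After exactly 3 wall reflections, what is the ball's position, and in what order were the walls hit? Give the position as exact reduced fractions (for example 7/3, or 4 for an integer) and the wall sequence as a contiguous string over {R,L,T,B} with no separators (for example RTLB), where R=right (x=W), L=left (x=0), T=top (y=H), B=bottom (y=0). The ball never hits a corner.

1. t=2/3 → L at (0,13/3); v=(3,-1)
2. t=7/3 → R at (7,2); v=(-3,-1)
3. t=2 → B at (1,0); v=(-3,1)

Final position: (1,0)
Wall sequence: LRB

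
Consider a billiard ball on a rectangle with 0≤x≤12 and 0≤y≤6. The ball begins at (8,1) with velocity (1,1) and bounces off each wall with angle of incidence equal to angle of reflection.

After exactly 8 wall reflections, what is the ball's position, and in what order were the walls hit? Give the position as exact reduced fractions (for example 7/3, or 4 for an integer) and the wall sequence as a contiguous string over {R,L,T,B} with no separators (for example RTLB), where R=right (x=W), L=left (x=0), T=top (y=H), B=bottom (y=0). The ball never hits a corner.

Final position: (11,6)
Wall sequence: RTBLTBRT

1. t=4 → R at (12,5); v=(-1,1)
2. t=1 → T at (11,6); v=(-1,-1)
3. t=6 → B at (5,0); v=(-1,1)
4. t=5 → L at (0,5); v=(1,1)
5. t=1 → T at (1,6); v=(1,-1)
6. t=6 → B at (7,0); v=(1,1)
7. t=5 → R at (12,5); v=(-1,1)
8. t=1 → T at (11,6); v=(-1,-1)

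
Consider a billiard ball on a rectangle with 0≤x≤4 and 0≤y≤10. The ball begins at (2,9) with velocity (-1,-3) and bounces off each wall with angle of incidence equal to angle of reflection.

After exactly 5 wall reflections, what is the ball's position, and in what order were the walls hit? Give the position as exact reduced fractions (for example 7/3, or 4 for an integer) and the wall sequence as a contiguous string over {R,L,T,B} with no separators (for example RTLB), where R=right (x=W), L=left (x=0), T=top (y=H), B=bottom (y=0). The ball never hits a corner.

Final position: (1/3,0)
Wall sequence: LBRTB

1. t=2 → L at (0,3); v=(1,-3)
2. t=1 → B at (1,0); v=(1,3)
3. t=3 → R at (4,9); v=(-1,3)
4. t=1/3 → T at (11/3,10); v=(-1,-3)
5. t=10/3 → B at (1/3,0); v=(-1,3)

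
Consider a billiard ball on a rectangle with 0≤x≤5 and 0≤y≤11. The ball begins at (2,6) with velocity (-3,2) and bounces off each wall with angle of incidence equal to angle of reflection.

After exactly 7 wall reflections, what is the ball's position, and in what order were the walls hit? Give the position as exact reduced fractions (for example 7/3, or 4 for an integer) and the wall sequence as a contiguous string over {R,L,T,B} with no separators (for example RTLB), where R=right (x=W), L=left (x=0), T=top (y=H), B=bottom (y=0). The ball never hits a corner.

1. t=2/3 → L at (0,22/3); v=(3,2)
2. t=5/3 → R at (5,32/3); v=(-3,2)
3. t=1/6 → T at (9/2,11); v=(-3,-2)
4. t=3/2 → L at (0,8); v=(3,-2)
5. t=5/3 → R at (5,14/3); v=(-3,-2)
6. t=5/3 → L at (0,4/3); v=(3,-2)
7. t=2/3 → B at (2,0); v=(3,2)

Final position: (2,0)
Wall sequence: LRTLRLB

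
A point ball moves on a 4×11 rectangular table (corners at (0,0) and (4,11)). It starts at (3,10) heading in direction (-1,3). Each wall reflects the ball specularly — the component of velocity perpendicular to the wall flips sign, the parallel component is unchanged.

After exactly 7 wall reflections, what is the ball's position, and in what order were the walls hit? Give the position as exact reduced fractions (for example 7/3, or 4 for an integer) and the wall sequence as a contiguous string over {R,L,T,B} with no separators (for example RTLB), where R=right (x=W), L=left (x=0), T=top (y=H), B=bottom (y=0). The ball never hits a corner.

1. t=1/3 → T at (8/3,11); v=(-1,-3)
2. t=8/3 → L at (0,3); v=(1,-3)
3. t=1 → B at (1,0); v=(1,3)
4. t=3 → R at (4,9); v=(-1,3)
5. t=2/3 → T at (10/3,11); v=(-1,-3)
6. t=10/3 → L at (0,1); v=(1,-3)
7. t=1/3 → B at (1/3,0); v=(1,3)

Final position: (1/3,0)
Wall sequence: TLBRTLB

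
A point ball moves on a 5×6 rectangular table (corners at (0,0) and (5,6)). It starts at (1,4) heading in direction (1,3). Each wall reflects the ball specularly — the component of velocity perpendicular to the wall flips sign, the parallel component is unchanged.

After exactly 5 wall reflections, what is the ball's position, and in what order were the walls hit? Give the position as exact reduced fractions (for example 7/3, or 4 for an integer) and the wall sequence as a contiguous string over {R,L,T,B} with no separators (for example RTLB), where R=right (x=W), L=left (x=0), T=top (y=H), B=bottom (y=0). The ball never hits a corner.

Final position: (7/3,0)
Wall sequence: TBRTB

1. t=2/3 → T at (5/3,6); v=(1,-3)
2. t=2 → B at (11/3,0); v=(1,3)
3. t=4/3 → R at (5,4); v=(-1,3)
4. t=2/3 → T at (13/3,6); v=(-1,-3)
5. t=2 → B at (7/3,0); v=(-1,3)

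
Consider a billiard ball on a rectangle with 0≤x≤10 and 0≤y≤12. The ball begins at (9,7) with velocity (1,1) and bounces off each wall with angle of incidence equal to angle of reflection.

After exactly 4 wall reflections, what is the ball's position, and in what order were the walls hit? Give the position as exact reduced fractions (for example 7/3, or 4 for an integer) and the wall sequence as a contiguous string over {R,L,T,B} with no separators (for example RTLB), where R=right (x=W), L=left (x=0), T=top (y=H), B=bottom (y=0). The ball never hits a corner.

1. t=1 → R at (10,8); v=(-1,1)
2. t=4 → T at (6,12); v=(-1,-1)
3. t=6 → L at (0,6); v=(1,-1)
4. t=6 → B at (6,0); v=(1,1)

Final position: (6,0)
Wall sequence: RTLB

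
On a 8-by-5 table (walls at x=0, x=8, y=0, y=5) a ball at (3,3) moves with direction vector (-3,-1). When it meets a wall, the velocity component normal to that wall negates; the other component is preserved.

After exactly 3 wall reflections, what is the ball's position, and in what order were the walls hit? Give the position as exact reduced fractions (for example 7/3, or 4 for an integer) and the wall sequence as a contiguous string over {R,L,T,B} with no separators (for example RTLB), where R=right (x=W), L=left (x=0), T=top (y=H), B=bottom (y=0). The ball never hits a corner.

Final position: (8,2/3)
Wall sequence: LBR

1. t=1 → L at (0,2); v=(3,-1)
2. t=2 → B at (6,0); v=(3,1)
3. t=2/3 → R at (8,2/3); v=(-3,1)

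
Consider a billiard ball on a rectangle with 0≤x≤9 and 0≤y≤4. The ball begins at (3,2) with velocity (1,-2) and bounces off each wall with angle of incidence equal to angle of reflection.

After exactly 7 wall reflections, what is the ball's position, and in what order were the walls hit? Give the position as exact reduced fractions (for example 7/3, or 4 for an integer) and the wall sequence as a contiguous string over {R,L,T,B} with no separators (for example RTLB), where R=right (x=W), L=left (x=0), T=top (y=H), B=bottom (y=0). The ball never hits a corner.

Final position: (4,4)
Wall sequence: BTBRTBT

1. t=1 → B at (4,0); v=(1,2)
2. t=2 → T at (6,4); v=(1,-2)
3. t=2 → B at (8,0); v=(1,2)
4. t=1 → R at (9,2); v=(-1,2)
5. t=1 → T at (8,4); v=(-1,-2)
6. t=2 → B at (6,0); v=(-1,2)
7. t=2 → T at (4,4); v=(-1,-2)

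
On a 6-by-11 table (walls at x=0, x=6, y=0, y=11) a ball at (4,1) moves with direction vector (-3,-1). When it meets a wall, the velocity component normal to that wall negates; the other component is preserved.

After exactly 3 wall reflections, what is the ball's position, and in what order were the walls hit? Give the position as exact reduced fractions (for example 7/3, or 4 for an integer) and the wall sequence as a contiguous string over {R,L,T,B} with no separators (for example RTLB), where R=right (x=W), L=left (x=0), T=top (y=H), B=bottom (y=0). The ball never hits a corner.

Final position: (6,7/3)
Wall sequence: BLR

1. t=1 → B at (1,0); v=(-3,1)
2. t=1/3 → L at (0,1/3); v=(3,1)
3. t=2 → R at (6,7/3); v=(-3,1)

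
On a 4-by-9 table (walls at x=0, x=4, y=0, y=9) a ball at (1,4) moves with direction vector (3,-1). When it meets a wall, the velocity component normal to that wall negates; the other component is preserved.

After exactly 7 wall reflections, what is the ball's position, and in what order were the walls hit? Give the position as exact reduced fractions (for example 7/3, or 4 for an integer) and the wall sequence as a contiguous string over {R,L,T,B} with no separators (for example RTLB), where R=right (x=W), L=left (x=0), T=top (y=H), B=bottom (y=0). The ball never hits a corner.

Final position: (0,11/3)
Wall sequence: RLRBLRL

1. t=1 → R at (4,3); v=(-3,-1)
2. t=4/3 → L at (0,5/3); v=(3,-1)
3. t=4/3 → R at (4,1/3); v=(-3,-1)
4. t=1/3 → B at (3,0); v=(-3,1)
5. t=1 → L at (0,1); v=(3,1)
6. t=4/3 → R at (4,7/3); v=(-3,1)
7. t=4/3 → L at (0,11/3); v=(3,1)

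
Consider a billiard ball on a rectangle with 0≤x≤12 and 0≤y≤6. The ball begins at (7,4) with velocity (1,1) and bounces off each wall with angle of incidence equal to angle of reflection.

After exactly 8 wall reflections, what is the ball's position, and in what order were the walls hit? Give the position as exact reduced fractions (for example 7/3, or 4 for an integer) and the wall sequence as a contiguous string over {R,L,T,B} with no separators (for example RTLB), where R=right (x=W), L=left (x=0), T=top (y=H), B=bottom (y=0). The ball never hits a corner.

1. t=2 → T at (9,6); v=(1,-1)
2. t=3 → R at (12,3); v=(-1,-1)
3. t=3 → B at (9,0); v=(-1,1)
4. t=6 → T at (3,6); v=(-1,-1)
5. t=3 → L at (0,3); v=(1,-1)
6. t=3 → B at (3,0); v=(1,1)
7. t=6 → T at (9,6); v=(1,-1)
8. t=3 → R at (12,3); v=(-1,-1)

Final position: (12,3)
Wall sequence: TRBTLBTR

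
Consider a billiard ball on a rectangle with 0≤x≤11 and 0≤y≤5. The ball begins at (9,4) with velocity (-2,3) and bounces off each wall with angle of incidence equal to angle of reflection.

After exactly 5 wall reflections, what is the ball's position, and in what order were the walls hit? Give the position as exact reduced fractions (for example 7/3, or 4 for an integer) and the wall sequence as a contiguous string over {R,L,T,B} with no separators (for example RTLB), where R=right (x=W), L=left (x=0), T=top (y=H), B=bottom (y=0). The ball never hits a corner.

1. t=1/3 → T at (25/3,5); v=(-2,-3)
2. t=5/3 → B at (5,0); v=(-2,3)
3. t=5/3 → T at (5/3,5); v=(-2,-3)
4. t=5/6 → L at (0,5/2); v=(2,-3)
5. t=5/6 → B at (5/3,0); v=(2,3)

Final position: (5/3,0)
Wall sequence: TBTLB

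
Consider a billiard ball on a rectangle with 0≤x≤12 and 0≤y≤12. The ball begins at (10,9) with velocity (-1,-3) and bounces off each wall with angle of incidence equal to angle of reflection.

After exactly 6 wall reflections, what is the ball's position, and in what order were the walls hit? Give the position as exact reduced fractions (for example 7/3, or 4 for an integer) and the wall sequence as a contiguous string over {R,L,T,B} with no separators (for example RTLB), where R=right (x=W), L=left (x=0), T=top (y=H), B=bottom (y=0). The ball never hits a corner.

1. t=3 → B at (7,0); v=(-1,3)
2. t=4 → T at (3,12); v=(-1,-3)
3. t=3 → L at (0,3); v=(1,-3)
4. t=1 → B at (1,0); v=(1,3)
5. t=4 → T at (5,12); v=(1,-3)
6. t=4 → B at (9,0); v=(1,3)

Final position: (9,0)
Wall sequence: BTLBTB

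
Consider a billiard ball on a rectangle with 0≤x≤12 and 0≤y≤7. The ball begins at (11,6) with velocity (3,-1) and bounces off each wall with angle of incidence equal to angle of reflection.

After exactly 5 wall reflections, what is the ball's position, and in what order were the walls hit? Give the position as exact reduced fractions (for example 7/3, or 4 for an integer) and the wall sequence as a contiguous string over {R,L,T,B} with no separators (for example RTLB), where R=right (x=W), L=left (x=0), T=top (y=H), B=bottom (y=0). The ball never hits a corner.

Final position: (0,19/3)
Wall sequence: RLBRL

1. t=1/3 → R at (12,17/3); v=(-3,-1)
2. t=4 → L at (0,5/3); v=(3,-1)
3. t=5/3 → B at (5,0); v=(3,1)
4. t=7/3 → R at (12,7/3); v=(-3,1)
5. t=4 → L at (0,19/3); v=(3,1)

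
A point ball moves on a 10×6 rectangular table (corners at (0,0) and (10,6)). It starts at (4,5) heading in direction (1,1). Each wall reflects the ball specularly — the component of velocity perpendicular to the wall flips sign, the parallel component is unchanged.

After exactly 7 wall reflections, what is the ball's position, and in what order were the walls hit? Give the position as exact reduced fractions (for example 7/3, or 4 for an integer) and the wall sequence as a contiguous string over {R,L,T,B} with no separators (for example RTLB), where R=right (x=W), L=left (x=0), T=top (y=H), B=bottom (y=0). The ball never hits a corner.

Final position: (9,6)
Wall sequence: TRBTLBT

1. t=1 → T at (5,6); v=(1,-1)
2. t=5 → R at (10,1); v=(-1,-1)
3. t=1 → B at (9,0); v=(-1,1)
4. t=6 → T at (3,6); v=(-1,-1)
5. t=3 → L at (0,3); v=(1,-1)
6. t=3 → B at (3,0); v=(1,1)
7. t=6 → T at (9,6); v=(1,-1)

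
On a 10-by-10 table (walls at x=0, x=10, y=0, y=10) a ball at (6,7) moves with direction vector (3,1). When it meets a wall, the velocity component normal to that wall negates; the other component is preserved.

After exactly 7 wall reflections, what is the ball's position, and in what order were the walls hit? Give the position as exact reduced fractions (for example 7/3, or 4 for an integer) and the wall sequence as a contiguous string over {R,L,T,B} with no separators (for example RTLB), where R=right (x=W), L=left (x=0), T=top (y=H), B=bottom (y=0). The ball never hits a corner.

1. t=4/3 → R at (10,25/3); v=(-3,1)
2. t=5/3 → T at (5,10); v=(-3,-1)
3. t=5/3 → L at (0,25/3); v=(3,-1)
4. t=10/3 → R at (10,5); v=(-3,-1)
5. t=10/3 → L at (0,5/3); v=(3,-1)
6. t=5/3 → B at (5,0); v=(3,1)
7. t=5/3 → R at (10,5/3); v=(-3,1)

Final position: (10,5/3)
Wall sequence: RTLRLBR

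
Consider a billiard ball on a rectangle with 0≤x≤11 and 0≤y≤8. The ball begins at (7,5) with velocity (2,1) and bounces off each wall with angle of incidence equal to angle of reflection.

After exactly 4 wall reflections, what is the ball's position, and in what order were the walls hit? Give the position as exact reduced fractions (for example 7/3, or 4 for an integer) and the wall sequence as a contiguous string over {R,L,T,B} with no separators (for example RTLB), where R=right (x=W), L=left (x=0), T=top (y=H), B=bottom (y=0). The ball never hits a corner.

1. t=2 → R at (11,7); v=(-2,1)
2. t=1 → T at (9,8); v=(-2,-1)
3. t=9/2 → L at (0,7/2); v=(2,-1)
4. t=7/2 → B at (7,0); v=(2,1)

Final position: (7,0)
Wall sequence: RTLB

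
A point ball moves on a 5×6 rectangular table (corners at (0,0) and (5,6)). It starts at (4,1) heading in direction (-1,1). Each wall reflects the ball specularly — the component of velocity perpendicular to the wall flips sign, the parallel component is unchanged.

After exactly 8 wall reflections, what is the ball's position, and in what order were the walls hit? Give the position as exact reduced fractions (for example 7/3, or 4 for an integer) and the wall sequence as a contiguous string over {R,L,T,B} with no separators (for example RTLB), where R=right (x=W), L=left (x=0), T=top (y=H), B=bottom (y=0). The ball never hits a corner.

Final position: (1,0)
Wall sequence: LTRBLTRB

1. t=4 → L at (0,5); v=(1,1)
2. t=1 → T at (1,6); v=(1,-1)
3. t=4 → R at (5,2); v=(-1,-1)
4. t=2 → B at (3,0); v=(-1,1)
5. t=3 → L at (0,3); v=(1,1)
6. t=3 → T at (3,6); v=(1,-1)
7. t=2 → R at (5,4); v=(-1,-1)
8. t=4 → B at (1,0); v=(-1,1)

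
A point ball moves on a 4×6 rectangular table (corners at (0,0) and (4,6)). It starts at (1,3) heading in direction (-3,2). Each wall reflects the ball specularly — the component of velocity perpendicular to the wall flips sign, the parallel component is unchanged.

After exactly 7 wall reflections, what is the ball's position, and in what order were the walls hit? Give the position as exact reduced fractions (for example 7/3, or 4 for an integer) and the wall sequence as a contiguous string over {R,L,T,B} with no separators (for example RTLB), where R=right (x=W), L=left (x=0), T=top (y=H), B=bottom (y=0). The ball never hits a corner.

1. t=1/3 → L at (0,11/3); v=(3,2)
2. t=7/6 → T at (7/2,6); v=(3,-2)
3. t=1/6 → R at (4,17/3); v=(-3,-2)
4. t=4/3 → L at (0,3); v=(3,-2)
5. t=4/3 → R at (4,1/3); v=(-3,-2)
6. t=1/6 → B at (7/2,0); v=(-3,2)
7. t=7/6 → L at (0,7/3); v=(3,2)

Final position: (0,7/3)
Wall sequence: LTRLRBL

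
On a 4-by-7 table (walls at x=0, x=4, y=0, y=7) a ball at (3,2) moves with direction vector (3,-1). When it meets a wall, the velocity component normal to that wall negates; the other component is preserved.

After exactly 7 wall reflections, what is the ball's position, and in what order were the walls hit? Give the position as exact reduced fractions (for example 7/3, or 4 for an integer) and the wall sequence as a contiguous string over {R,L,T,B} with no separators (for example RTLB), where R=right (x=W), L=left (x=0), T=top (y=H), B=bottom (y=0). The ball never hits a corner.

Final position: (0,5)
Wall sequence: RLBRLRL

1. t=1/3 → R at (4,5/3); v=(-3,-1)
2. t=4/3 → L at (0,1/3); v=(3,-1)
3. t=1/3 → B at (1,0); v=(3,1)
4. t=1 → R at (4,1); v=(-3,1)
5. t=4/3 → L at (0,7/3); v=(3,1)
6. t=4/3 → R at (4,11/3); v=(-3,1)
7. t=4/3 → L at (0,5); v=(3,1)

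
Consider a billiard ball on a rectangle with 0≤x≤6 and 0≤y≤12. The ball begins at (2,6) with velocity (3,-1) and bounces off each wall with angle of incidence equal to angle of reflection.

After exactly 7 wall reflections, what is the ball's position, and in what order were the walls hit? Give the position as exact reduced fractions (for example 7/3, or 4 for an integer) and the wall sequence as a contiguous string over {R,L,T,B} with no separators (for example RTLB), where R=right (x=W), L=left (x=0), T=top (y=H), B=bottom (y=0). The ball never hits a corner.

1. t=4/3 → R at (6,14/3); v=(-3,-1)
2. t=2 → L at (0,8/3); v=(3,-1)
3. t=2 → R at (6,2/3); v=(-3,-1)
4. t=2/3 → B at (4,0); v=(-3,1)
5. t=4/3 → L at (0,4/3); v=(3,1)
6. t=2 → R at (6,10/3); v=(-3,1)
7. t=2 → L at (0,16/3); v=(3,1)

Final position: (0,16/3)
Wall sequence: RLRBLRL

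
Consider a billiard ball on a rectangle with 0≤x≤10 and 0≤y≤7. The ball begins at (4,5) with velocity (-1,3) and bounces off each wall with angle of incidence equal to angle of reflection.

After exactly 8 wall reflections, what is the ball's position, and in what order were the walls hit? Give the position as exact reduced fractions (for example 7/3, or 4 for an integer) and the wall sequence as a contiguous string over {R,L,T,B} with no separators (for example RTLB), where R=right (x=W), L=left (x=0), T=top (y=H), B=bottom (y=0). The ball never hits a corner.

1. t=2/3 → T at (10/3,7); v=(-1,-3)
2. t=7/3 → B at (1,0); v=(-1,3)
3. t=1 → L at (0,3); v=(1,3)
4. t=4/3 → T at (4/3,7); v=(1,-3)
5. t=7/3 → B at (11/3,0); v=(1,3)
6. t=7/3 → T at (6,7); v=(1,-3)
7. t=7/3 → B at (25/3,0); v=(1,3)
8. t=5/3 → R at (10,5); v=(-1,3)

Final position: (10,5)
Wall sequence: TBLTBTBR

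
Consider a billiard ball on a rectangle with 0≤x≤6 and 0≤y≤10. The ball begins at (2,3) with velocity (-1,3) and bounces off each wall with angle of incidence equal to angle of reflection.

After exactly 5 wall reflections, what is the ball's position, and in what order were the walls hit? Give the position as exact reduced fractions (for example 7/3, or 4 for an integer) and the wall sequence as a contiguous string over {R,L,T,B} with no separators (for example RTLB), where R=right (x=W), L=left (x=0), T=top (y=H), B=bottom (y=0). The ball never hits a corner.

1. t=2 → L at (0,9); v=(1,3)
2. t=1/3 → T at (1/3,10); v=(1,-3)
3. t=10/3 → B at (11/3,0); v=(1,3)
4. t=7/3 → R at (6,7); v=(-1,3)
5. t=1 → T at (5,10); v=(-1,-3)

Final position: (5,10)
Wall sequence: LTBRT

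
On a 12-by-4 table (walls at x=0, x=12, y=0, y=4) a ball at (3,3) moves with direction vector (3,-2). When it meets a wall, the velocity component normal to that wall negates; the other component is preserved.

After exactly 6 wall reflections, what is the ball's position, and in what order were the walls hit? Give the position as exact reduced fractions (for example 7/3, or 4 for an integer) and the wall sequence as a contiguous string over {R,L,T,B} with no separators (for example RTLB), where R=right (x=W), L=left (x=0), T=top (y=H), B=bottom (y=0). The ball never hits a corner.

1. t=3/2 → B at (15/2,0); v=(3,2)
2. t=3/2 → R at (12,3); v=(-3,2)
3. t=1/2 → T at (21/2,4); v=(-3,-2)
4. t=2 → B at (9/2,0); v=(-3,2)
5. t=3/2 → L at (0,3); v=(3,2)
6. t=1/2 → T at (3/2,4); v=(3,-2)

Final position: (3/2,4)
Wall sequence: BRTBLT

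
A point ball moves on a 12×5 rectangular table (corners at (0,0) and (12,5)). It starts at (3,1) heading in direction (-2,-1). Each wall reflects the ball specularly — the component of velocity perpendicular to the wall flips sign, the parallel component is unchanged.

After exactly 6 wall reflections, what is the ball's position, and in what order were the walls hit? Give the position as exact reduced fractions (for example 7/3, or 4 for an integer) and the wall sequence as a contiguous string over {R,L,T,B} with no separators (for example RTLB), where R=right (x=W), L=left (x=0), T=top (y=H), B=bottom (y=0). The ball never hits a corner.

Final position: (0,5/2)
Wall sequence: BLTRBL

1. t=1 → B at (1,0); v=(-2,1)
2. t=1/2 → L at (0,1/2); v=(2,1)
3. t=9/2 → T at (9,5); v=(2,-1)
4. t=3/2 → R at (12,7/2); v=(-2,-1)
5. t=7/2 → B at (5,0); v=(-2,1)
6. t=5/2 → L at (0,5/2); v=(2,1)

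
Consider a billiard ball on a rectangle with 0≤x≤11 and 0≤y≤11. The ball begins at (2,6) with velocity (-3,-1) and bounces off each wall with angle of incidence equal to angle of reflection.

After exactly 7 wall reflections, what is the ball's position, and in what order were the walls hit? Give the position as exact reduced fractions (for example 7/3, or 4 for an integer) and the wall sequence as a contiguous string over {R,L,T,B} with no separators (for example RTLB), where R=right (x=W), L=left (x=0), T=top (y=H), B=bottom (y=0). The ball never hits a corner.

Final position: (5,11)
Wall sequence: LRBLRLT

1. t=2/3 → L at (0,16/3); v=(3,-1)
2. t=11/3 → R at (11,5/3); v=(-3,-1)
3. t=5/3 → B at (6,0); v=(-3,1)
4. t=2 → L at (0,2); v=(3,1)
5. t=11/3 → R at (11,17/3); v=(-3,1)
6. t=11/3 → L at (0,28/3); v=(3,1)
7. t=5/3 → T at (5,11); v=(3,-1)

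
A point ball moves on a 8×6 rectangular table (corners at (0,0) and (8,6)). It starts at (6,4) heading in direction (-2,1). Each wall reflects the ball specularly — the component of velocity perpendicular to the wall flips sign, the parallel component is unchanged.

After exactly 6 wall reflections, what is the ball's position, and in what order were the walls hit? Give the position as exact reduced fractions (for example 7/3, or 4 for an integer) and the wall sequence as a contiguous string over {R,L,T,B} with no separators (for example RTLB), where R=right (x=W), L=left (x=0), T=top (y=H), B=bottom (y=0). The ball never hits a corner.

Final position: (6,6)
Wall sequence: TLRBLT

1. t=2 → T at (2,6); v=(-2,-1)
2. t=1 → L at (0,5); v=(2,-1)
3. t=4 → R at (8,1); v=(-2,-1)
4. t=1 → B at (6,0); v=(-2,1)
5. t=3 → L at (0,3); v=(2,1)
6. t=3 → T at (6,6); v=(2,-1)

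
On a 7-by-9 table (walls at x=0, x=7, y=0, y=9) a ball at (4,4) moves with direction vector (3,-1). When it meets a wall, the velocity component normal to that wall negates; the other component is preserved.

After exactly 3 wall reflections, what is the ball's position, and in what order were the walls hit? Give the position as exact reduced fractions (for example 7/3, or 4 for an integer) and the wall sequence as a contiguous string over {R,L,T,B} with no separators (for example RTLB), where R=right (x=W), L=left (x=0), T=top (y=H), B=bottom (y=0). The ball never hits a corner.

1. t=1 → R at (7,3); v=(-3,-1)
2. t=7/3 → L at (0,2/3); v=(3,-1)
3. t=2/3 → B at (2,0); v=(3,1)

Final position: (2,0)
Wall sequence: RLB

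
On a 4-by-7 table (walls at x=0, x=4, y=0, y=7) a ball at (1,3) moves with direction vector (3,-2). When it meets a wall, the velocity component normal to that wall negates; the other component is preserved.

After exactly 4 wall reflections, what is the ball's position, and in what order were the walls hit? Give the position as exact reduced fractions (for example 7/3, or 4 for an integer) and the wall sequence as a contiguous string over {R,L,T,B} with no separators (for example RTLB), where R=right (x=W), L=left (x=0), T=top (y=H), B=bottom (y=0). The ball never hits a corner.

Final position: (4,13/3)
Wall sequence: RBLR

1. t=1 → R at (4,1); v=(-3,-2)
2. t=1/2 → B at (5/2,0); v=(-3,2)
3. t=5/6 → L at (0,5/3); v=(3,2)
4. t=4/3 → R at (4,13/3); v=(-3,2)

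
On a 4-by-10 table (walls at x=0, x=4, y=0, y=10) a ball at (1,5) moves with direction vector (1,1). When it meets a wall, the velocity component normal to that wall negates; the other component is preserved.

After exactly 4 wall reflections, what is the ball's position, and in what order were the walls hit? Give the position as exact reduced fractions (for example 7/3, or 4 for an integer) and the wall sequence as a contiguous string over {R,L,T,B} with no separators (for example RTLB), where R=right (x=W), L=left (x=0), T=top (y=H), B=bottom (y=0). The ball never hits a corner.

1. t=3 → R at (4,8); v=(-1,1)
2. t=2 → T at (2,10); v=(-1,-1)
3. t=2 → L at (0,8); v=(1,-1)
4. t=4 → R at (4,4); v=(-1,-1)

Final position: (4,4)
Wall sequence: RTLR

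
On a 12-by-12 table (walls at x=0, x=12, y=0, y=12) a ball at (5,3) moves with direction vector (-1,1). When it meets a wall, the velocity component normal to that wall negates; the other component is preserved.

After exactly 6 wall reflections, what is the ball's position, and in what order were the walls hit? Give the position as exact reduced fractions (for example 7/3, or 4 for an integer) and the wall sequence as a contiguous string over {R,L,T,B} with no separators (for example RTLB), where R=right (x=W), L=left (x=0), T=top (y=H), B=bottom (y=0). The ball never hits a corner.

Final position: (4,12)
Wall sequence: LTRBLT

1. t=5 → L at (0,8); v=(1,1)
2. t=4 → T at (4,12); v=(1,-1)
3. t=8 → R at (12,4); v=(-1,-1)
4. t=4 → B at (8,0); v=(-1,1)
5. t=8 → L at (0,8); v=(1,1)
6. t=4 → T at (4,12); v=(1,-1)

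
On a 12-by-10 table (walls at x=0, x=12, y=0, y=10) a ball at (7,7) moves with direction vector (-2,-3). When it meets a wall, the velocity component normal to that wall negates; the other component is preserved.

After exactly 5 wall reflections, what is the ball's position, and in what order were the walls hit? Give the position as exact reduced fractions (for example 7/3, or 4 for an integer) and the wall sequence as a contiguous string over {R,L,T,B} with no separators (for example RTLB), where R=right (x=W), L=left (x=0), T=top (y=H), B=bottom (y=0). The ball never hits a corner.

1. t=7/3 → B at (7/3,0); v=(-2,3)
2. t=7/6 → L at (0,7/2); v=(2,3)
3. t=13/6 → T at (13/3,10); v=(2,-3)
4. t=10/3 → B at (11,0); v=(2,3)
5. t=1/2 → R at (12,3/2); v=(-2,3)

Final position: (12,3/2)
Wall sequence: BLTBR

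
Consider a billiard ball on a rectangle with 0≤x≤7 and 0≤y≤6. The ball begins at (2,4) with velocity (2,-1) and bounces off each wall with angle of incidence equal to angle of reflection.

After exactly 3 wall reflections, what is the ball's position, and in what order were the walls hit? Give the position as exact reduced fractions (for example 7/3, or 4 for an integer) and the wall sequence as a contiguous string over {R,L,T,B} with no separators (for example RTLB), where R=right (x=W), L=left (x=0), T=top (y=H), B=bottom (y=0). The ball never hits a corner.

Final position: (0,2)
Wall sequence: RBL

1. t=5/2 → R at (7,3/2); v=(-2,-1)
2. t=3/2 → B at (4,0); v=(-2,1)
3. t=2 → L at (0,2); v=(2,1)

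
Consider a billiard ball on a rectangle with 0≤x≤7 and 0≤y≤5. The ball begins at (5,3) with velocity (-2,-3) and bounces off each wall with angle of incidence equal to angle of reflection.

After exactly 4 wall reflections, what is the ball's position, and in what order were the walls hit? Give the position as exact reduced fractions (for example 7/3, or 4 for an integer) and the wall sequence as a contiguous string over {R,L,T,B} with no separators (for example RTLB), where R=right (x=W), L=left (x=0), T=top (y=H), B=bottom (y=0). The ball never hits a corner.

Final position: (11/3,0)
Wall sequence: BLTB

1. t=1 → B at (3,0); v=(-2,3)
2. t=3/2 → L at (0,9/2); v=(2,3)
3. t=1/6 → T at (1/3,5); v=(2,-3)
4. t=5/3 → B at (11/3,0); v=(2,3)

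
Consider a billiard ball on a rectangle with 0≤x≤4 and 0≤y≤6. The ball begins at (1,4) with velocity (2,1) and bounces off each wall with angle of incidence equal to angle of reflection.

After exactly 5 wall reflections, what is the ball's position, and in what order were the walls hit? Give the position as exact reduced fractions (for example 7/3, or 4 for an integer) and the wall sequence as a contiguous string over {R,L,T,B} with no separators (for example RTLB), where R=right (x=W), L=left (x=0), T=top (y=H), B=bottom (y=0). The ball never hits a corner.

Final position: (0,1/2)
Wall sequence: RTLRL

1. t=3/2 → R at (4,11/2); v=(-2,1)
2. t=1/2 → T at (3,6); v=(-2,-1)
3. t=3/2 → L at (0,9/2); v=(2,-1)
4. t=2 → R at (4,5/2); v=(-2,-1)
5. t=2 → L at (0,1/2); v=(2,-1)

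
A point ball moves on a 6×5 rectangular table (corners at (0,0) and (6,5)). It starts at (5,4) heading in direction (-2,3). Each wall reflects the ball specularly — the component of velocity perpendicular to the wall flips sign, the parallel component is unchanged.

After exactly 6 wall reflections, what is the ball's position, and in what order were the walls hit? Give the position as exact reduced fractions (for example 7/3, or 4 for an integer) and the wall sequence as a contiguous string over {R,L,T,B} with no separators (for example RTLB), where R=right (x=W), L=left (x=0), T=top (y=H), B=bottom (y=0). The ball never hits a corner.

1. t=1/3 → T at (13/3,5); v=(-2,-3)
2. t=5/3 → B at (1,0); v=(-2,3)
3. t=1/2 → L at (0,3/2); v=(2,3)
4. t=7/6 → T at (7/3,5); v=(2,-3)
5. t=5/3 → B at (17/3,0); v=(2,3)
6. t=1/6 → R at (6,1/2); v=(-2,3)

Final position: (6,1/2)
Wall sequence: TBLTBR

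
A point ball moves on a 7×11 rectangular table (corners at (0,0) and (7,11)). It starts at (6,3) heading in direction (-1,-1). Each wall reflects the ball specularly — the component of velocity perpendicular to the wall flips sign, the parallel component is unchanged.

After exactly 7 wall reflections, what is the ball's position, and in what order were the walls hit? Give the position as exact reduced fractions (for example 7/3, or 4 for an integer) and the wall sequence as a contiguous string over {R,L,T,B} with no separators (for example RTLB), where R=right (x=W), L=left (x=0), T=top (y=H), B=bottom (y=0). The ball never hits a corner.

1. t=3 → B at (3,0); v=(-1,1)
2. t=3 → L at (0,3); v=(1,1)
3. t=7 → R at (7,10); v=(-1,1)
4. t=1 → T at (6,11); v=(-1,-1)
5. t=6 → L at (0,5); v=(1,-1)
6. t=5 → B at (5,0); v=(1,1)
7. t=2 → R at (7,2); v=(-1,1)

Final position: (7,2)
Wall sequence: BLRTLBR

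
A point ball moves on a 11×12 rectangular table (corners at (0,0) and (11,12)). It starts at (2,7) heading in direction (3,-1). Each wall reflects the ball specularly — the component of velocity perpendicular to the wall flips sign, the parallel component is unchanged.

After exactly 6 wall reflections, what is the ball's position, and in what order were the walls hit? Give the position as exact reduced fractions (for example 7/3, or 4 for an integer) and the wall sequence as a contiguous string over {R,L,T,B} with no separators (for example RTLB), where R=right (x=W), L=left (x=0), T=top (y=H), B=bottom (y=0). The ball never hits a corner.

Final position: (11,32/3)
Wall sequence: RLBRLR

1. t=3 → R at (11,4); v=(-3,-1)
2. t=11/3 → L at (0,1/3); v=(3,-1)
3. t=1/3 → B at (1,0); v=(3,1)
4. t=10/3 → R at (11,10/3); v=(-3,1)
5. t=11/3 → L at (0,7); v=(3,1)
6. t=11/3 → R at (11,32/3); v=(-3,1)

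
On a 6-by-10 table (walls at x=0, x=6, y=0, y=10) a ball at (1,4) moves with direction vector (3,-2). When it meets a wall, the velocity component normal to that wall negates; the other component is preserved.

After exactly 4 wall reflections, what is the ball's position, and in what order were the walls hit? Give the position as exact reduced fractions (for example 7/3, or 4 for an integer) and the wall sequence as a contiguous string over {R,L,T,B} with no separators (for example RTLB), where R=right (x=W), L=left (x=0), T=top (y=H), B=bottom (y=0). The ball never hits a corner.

Final position: (6,22/3)
Wall sequence: RBLR

1. t=5/3 → R at (6,2/3); v=(-3,-2)
2. t=1/3 → B at (5,0); v=(-3,2)
3. t=5/3 → L at (0,10/3); v=(3,2)
4. t=2 → R at (6,22/3); v=(-3,2)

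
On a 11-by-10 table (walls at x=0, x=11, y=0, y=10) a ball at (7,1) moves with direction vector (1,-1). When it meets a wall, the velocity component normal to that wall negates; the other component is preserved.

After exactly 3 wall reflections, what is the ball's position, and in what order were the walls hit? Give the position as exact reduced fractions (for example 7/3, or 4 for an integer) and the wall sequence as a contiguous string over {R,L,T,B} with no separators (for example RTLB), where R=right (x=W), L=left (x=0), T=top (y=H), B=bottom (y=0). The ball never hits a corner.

Final position: (4,10)
Wall sequence: BRT

1. t=1 → B at (8,0); v=(1,1)
2. t=3 → R at (11,3); v=(-1,1)
3. t=7 → T at (4,10); v=(-1,-1)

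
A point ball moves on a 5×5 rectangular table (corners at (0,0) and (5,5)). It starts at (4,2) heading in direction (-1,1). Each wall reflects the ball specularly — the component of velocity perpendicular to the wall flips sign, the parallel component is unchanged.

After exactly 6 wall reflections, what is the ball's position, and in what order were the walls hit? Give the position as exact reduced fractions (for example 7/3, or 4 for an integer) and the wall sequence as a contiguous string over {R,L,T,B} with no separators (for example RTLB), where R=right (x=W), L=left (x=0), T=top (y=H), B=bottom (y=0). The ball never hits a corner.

1. t=3 → T at (1,5); v=(-1,-1)
2. t=1 → L at (0,4); v=(1,-1)
3. t=4 → B at (4,0); v=(1,1)
4. t=1 → R at (5,1); v=(-1,1)
5. t=4 → T at (1,5); v=(-1,-1)
6. t=1 → L at (0,4); v=(1,-1)

Final position: (0,4)
Wall sequence: TLBRTL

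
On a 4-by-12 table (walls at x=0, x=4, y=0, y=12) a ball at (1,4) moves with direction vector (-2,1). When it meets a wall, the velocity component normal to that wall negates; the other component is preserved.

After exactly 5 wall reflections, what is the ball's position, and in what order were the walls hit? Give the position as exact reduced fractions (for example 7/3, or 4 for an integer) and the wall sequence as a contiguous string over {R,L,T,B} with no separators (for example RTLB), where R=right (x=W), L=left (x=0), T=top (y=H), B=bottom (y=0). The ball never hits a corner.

1. t=1/2 → L at (0,9/2); v=(2,1)
2. t=2 → R at (4,13/2); v=(-2,1)
3. t=2 → L at (0,17/2); v=(2,1)
4. t=2 → R at (4,21/2); v=(-2,1)
5. t=3/2 → T at (1,12); v=(-2,-1)

Final position: (1,12)
Wall sequence: LRLRT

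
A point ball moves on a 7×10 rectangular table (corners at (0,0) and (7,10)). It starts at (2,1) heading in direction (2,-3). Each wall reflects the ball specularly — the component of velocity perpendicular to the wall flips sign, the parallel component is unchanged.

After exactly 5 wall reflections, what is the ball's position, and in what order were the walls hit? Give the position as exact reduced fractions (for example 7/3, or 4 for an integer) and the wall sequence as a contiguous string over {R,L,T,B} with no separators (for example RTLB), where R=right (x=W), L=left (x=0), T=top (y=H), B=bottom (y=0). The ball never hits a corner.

Final position: (2,0)
Wall sequence: BRTLB

1. t=1/3 → B at (8/3,0); v=(2,3)
2. t=13/6 → R at (7,13/2); v=(-2,3)
3. t=7/6 → T at (14/3,10); v=(-2,-3)
4. t=7/3 → L at (0,3); v=(2,-3)
5. t=1 → B at (2,0); v=(2,3)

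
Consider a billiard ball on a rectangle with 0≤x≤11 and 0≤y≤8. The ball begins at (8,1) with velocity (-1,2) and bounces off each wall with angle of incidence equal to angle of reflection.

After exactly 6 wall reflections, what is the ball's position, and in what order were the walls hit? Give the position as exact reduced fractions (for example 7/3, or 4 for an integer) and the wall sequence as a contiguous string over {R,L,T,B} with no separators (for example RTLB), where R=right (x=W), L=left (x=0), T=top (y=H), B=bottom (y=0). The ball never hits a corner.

1. t=7/2 → T at (9/2,8); v=(-1,-2)
2. t=4 → B at (1/2,0); v=(-1,2)
3. t=1/2 → L at (0,1); v=(1,2)
4. t=7/2 → T at (7/2,8); v=(1,-2)
5. t=4 → B at (15/2,0); v=(1,2)
6. t=7/2 → R at (11,7); v=(-1,2)

Final position: (11,7)
Wall sequence: TBLTBR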